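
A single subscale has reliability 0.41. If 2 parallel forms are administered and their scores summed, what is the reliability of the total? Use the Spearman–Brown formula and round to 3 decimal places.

0.582

ρ_k = kρ / (1 + (k−1)ρ) = 2·0.41 / (1 + 1·0.41) = 0.820 / 1.410 = 0.582.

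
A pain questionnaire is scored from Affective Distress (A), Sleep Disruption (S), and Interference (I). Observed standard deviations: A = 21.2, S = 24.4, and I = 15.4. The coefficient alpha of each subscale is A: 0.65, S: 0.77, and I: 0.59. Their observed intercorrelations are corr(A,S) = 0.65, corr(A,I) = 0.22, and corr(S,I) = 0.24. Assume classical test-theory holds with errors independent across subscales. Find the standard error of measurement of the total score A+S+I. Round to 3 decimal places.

Var(total) = 1281.96 + 996.48 = 2278.44.
True-score variance = 890.488 + 996.48 = 1886.97, so reliability = 0.8282.
Error variance = 2278.44 − 1886.97 = 391.472; SEM = √391.472 = 19.786.

19.786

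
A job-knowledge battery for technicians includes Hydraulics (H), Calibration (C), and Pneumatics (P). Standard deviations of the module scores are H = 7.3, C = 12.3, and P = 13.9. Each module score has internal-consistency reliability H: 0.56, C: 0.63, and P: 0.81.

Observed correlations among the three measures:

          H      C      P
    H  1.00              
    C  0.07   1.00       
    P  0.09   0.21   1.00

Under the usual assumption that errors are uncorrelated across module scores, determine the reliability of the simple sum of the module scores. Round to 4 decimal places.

Var(H+C+P) = 7.3² + 12.3² + 13.9² + 2·[7.3·12.3·0.07 + 7.3·13.9·0.09 + 12.3·13.9·0.21] = 397.79 + 102.643 = 500.433.
With uncorrelated errors the cross-covariances are all true-score covariance, so they carry over unchanged; only the diagonal terms shrink to ρᵢσᵢ².
True-score variance = [7.3²·0.56 + 12.3²·0.63 + 13.9²·0.81] + 102.643 = 281.655 + 102.643 = 384.298.
Reliability = 384.298 / 500.433 = 0.7679.

0.7679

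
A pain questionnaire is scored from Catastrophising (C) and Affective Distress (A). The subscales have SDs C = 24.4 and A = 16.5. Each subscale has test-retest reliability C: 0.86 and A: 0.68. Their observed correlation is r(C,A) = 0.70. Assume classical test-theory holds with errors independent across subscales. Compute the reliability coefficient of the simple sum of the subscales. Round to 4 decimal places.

Var(C+A) = 24.4² + 16.5² + 2·[24.4·16.5·0.70] = 867.61 + 563.64 = 1431.25.
With uncorrelated errors the cross-covariances are all true-score covariance, so they carry over unchanged; only the diagonal terms shrink to ρᵢσᵢ².
True-score variance = [24.4²·0.86 + 16.5²·0.68] + 563.64 = 697.14 + 563.64 = 1260.78.
Reliability = 1260.78 / 1431.25 = 0.8809.

0.8809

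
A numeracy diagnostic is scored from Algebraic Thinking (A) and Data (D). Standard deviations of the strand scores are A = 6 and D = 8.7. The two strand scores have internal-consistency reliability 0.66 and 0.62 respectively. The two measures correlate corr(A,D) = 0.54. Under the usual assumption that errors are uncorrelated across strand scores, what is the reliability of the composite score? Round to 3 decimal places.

0.756

Var(A+D) = 6² + 8.7² + 2·[6·8.7·0.54] = 111.69 + 56.376 = 168.066.
With uncorrelated errors the cross-covariances are all true-score covariance, so they carry over unchanged; only the diagonal terms shrink to ρᵢσᵢ².
True-score variance = [6²·0.66 + 8.7²·0.62] + 56.376 = 70.6878 + 56.376 = 127.064.
Reliability = 127.064 / 168.066 = 0.756.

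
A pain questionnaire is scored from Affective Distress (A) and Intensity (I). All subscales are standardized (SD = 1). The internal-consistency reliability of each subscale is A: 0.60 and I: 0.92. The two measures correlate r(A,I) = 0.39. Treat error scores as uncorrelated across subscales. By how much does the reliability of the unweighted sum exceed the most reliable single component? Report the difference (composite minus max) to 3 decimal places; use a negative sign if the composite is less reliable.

-0.093

Var(sum) = 2 + 0.78 = 2.78; true-score variance = 1.52 + 0.78 = 2.3; composite reliability = 0.8273.
Max component reliability = 0.9200.
Difference = 0.8273 − 0.9200 = -0.093.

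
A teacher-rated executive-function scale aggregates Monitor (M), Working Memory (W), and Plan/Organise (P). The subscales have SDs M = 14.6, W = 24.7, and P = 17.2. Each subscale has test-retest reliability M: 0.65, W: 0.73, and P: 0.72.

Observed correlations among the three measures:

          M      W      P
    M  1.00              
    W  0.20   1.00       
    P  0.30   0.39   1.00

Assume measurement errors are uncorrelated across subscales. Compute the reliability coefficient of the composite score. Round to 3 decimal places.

Var(M+W+P) = 14.6² + 24.7² + 17.2² + 2·[14.6·24.7·0.20 + 14.6·17.2·0.30 + 24.7·17.2·0.39] = 1119.09 + 626.295 = 1745.39.
With uncorrelated errors the cross-covariances are all true-score covariance, so they carry over unchanged; only the diagonal terms shrink to ρᵢσᵢ².
True-score variance = [14.6²·0.65 + 24.7²·0.73 + 17.2²·0.72] + 626.295 = 796.924 + 626.295 = 1423.22.
Reliability = 1423.22 / 1745.39 = 0.815.

0.815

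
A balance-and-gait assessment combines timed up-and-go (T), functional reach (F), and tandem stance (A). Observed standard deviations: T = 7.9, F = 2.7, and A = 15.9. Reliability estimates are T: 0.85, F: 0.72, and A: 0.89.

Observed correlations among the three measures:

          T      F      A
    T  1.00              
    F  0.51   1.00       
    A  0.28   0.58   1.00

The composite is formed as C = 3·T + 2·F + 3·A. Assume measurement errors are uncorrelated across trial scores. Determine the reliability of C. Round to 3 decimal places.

Var(C) = 3²·7.9² + 2²·2.7² + 3²·15.9² + 2·[6·7.9·2.7·0.51 + 9·7.9·15.9·0.28 + 6·2.7·15.9·0.58] = 2866.14 + 1062.41 = 3928.55.
Under uncorrelated errors the observed covariances equal the true-score covariances, so only the own-variance terms attenuate.
True-score variance = [3²·7.9²·0.85 + 2²·2.7²·0.72 + 3²·15.9²·0.89] + 1062.41 = 2523.44 + 1062.41 = 3585.85.
Reliability = 3585.85 / 3928.55 = 0.913.

0.913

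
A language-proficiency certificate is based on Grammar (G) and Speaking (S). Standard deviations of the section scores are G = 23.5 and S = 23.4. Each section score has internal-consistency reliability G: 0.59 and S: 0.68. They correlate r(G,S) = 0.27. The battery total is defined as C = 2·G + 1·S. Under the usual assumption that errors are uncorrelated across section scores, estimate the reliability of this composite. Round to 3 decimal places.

Var(C) = 2²·23.5² + 23.4² + 2·[2·23.5·23.4·0.27] = 2756.56 + 593.892 = 3350.45.
With uncorrelated errors the cross-covariances are all true-score covariance, so they carry over unchanged; only the diagonal terms shrink to ρᵢσᵢ².
True-score variance = [2²·23.5²·0.59 + 23.4²·0.68] + 593.892 = 1675.65 + 593.892 = 2269.54.
Reliability = 2269.54 / 3350.45 = 0.677.

0.677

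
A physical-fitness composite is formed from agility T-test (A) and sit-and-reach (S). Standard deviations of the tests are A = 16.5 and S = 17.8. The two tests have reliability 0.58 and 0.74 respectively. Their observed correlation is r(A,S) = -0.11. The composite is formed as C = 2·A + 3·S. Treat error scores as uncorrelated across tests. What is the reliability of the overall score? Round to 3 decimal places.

Var(C) = 2²·16.5² + 3²·17.8² + 2·[6·16.5·17.8·(-0.11)] = 3940.56 − 387.684 = 3552.88.
With uncorrelated errors the cross-covariances are all true-score covariance, so they carry over unchanged; only the diagonal terms shrink to ρᵢσᵢ².
True-score variance = [2²·16.5²·0.58 + 3²·17.8²·0.74] − 387.684 = 2741.77 − 387.684 = 2354.09.
Reliability = 2354.09 / 3552.88 = 0.663.

0.663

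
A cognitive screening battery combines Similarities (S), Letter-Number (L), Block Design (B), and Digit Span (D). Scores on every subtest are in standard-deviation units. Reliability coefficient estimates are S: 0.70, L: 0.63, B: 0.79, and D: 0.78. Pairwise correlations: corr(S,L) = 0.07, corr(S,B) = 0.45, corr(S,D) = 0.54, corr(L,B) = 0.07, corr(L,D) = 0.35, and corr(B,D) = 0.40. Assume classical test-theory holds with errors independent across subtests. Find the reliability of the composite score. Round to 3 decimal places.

0.858

Var(S+L+B+D) = 4 + 2·[0.07 + 0.45 + 0.54 + 0.07 + 0.35 + 0.40] = 4 + 3.76 = 7.76.
Under uncorrelated errors the observed covariances equal the true-score covariances, so only the own-variance terms attenuate.
True-score variance = [0.70 + 0.63 + 0.79 + 0.78] + 3.76 = 2.9 + 3.76 = 6.66.
Reliability = 6.66 / 7.76 = 0.858.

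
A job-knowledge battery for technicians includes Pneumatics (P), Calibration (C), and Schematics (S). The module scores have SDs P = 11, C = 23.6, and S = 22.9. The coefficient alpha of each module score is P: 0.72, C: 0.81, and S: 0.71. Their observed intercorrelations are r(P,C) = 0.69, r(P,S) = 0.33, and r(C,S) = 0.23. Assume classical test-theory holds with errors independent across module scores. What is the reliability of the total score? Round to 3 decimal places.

0.852

Var(P+C+S) = 11² + 23.6² + 22.9² + 2·[11·23.6·0.69 + 11·22.9·0.33 + 23.6·22.9·0.23] = 1202.37 + 773.104 = 1975.47.
Under uncorrelated errors the observed covariances equal the true-score covariances, so only the own-variance terms attenuate.
True-score variance = [11²·0.72 + 23.6²·0.81 + 22.9²·0.71] + 773.104 = 910.589 + 773.104 = 1683.69.
Reliability = 1683.69 / 1975.47 = 0.852.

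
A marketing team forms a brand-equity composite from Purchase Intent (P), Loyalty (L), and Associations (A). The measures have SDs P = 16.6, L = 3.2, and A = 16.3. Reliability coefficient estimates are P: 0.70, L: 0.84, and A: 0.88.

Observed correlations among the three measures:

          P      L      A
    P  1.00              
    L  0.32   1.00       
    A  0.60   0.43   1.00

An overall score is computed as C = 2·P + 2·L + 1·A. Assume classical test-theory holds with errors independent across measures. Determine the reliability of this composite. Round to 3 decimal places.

0.838

Var(C) = 2²·16.6² + 2²·3.2² + 16.3² + 2·[4·16.6·3.2·0.32 + 2·16.6·16.3·0.60 + 2·3.2·16.3·0.43] = 1408.89 + 875.094 = 2283.98.
With uncorrelated errors the cross-covariances are all true-score covariance, so they carry over unchanged; only the diagonal terms shrink to ρᵢσᵢ².
True-score variance = [2²·16.6²·0.70 + 2²·3.2²·0.84 + 16.3²·0.88] + 875.094 = 1039.78 + 875.094 = 1914.88.
Reliability = 1914.88 / 2283.98 = 0.838.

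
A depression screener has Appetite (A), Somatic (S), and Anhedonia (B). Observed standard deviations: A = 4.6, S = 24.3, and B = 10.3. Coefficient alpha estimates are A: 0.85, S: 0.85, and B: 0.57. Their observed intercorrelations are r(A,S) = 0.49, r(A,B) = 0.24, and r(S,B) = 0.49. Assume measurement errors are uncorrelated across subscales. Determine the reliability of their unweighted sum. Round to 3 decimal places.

Var(A+S+B) = 4.6² + 24.3² + 10.3² + 2·[4.6·24.3·0.49 + 4.6·10.3·0.24 + 24.3·10.3·0.49] = 717.74 + 377.571 = 1095.31.
With uncorrelated errors the cross-covariances are all true-score covariance, so they carry over unchanged; only the diagonal terms shrink to ρᵢσᵢ².
True-score variance = [4.6²·0.85 + 24.3²·0.85 + 10.3²·0.57] + 377.571 = 580.374 + 377.571 = 957.945.
Reliability = 957.945 / 1095.31 = 0.875.

0.875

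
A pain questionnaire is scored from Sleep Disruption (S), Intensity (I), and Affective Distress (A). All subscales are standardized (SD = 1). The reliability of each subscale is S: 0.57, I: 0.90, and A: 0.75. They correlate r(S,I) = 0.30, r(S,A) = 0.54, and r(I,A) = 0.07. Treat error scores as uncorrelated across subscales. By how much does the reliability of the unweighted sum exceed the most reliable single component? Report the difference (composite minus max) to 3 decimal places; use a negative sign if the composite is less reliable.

-0.062

Var(sum) = 3 + 1.82 = 4.82; true-score variance = 2.22 + 1.82 = 4.04; composite reliability = 0.8382.
Max component reliability = 0.9000.
Difference = 0.8382 − 0.9000 = -0.062.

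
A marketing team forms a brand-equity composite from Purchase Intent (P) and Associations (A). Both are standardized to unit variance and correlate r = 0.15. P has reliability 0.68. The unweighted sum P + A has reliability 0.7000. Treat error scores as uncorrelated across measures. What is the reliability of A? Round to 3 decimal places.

0.630

Var(P+A) = 2 + 2·0.15 = 2.300.
True-score variance = ρ_P + ρ_A + 2·0.15, so 0.7000 = (0.68 + ρ_A + 0.30) / 2.300.
ρ_A = 0.7000·2.300 − 0.68 − 0.30 = 0.630.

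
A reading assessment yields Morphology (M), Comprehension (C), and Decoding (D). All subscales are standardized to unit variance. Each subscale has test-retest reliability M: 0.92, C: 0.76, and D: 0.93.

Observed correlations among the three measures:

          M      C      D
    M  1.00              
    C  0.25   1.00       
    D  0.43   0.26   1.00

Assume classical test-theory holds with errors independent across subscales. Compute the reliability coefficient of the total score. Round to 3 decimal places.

0.920

Var(M+C+D) = 3 + 2·[0.25 + 0.43 + 0.26] = 3 + 1.88 = 4.88.
Under uncorrelated errors the observed covariances equal the true-score covariances, so only the own-variance terms attenuate.
True-score variance = [0.92 + 0.76 + 0.93] + 1.88 = 2.61 + 1.88 = 4.49.
Reliability = 4.49 / 4.88 = 0.920.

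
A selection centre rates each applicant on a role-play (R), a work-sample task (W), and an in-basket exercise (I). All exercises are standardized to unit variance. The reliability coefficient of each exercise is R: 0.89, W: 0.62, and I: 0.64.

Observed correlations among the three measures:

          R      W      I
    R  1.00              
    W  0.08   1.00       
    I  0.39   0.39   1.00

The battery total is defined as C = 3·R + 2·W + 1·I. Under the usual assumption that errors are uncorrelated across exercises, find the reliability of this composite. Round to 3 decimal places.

Var(C) = 3² + 2² + 1 + 2·[6·0.08 + 3·0.39 + 2·0.39] = 14 + 4.86 = 18.86.
Because errors are independent across components, Cov(Tᵢ,Tⱼ) = Cov(Xᵢ,Xⱼ); the off-diagonal part of the true-score variance is the same as above.
True-score variance = [3²·0.89 + 2²·0.62 + 0.64] + 4.86 = 11.13 + 4.86 = 15.99.
Reliability = 15.99 / 18.86 = 0.848.

0.848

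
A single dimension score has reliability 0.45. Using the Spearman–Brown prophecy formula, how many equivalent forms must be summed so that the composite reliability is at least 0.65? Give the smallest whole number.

k ≥ ρ*(1−ρ₁)/(ρ₁(1−ρ*)) = 0.65·0.55 / (0.45·0.35) = 2.270.
Smallest integer k = 3.

3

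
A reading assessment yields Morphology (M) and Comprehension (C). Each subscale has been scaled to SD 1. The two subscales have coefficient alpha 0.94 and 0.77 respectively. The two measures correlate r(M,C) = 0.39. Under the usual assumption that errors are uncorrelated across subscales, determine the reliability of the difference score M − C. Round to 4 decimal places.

0.7623

Var(M−C) = 1 + 1 − 2·0.39 = 2 − 0.78 = 1.22.
Under uncorrelated errors the observed covariances equal the true-score covariances, so only the own-variance terms attenuate.
True-score variance = [0.94 + 0.77] − 0.78 = 1.71 − 0.78 = 0.93.
Reliability = 0.93 / 1.22 = 0.7623.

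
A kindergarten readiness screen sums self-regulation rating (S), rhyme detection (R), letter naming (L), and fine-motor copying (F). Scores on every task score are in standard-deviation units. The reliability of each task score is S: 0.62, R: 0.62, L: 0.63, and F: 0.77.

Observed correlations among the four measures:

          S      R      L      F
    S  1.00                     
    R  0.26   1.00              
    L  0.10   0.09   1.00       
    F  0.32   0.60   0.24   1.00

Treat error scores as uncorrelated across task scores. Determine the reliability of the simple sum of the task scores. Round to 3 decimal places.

0.812

Var(S+R+L+F) = 4 + 2·[0.26 + 0.10 + 0.32 + 0.09 + 0.60 + 0.24] = 4 + 3.22 = 7.22.
With uncorrelated errors the cross-covariances are all true-score covariance, so they carry over unchanged; only the diagonal terms shrink to ρᵢσᵢ².
True-score variance = [0.62 + 0.62 + 0.63 + 0.77] + 3.22 = 2.64 + 3.22 = 5.86.
Reliability = 5.86 / 7.22 = 0.812.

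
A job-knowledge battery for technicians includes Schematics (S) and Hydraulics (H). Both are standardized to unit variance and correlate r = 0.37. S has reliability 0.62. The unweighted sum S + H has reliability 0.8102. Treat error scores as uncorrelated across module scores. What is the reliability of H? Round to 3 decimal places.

Var(S+H) = 2 + 2·0.37 = 2.740.
True-score variance = ρ_S + ρ_H + 2·0.37, so 0.8102 = (0.62 + ρ_H + 0.74) / 2.740.
ρ_H = 0.8102·2.740 − 0.62 − 0.74 = 0.860.

0.860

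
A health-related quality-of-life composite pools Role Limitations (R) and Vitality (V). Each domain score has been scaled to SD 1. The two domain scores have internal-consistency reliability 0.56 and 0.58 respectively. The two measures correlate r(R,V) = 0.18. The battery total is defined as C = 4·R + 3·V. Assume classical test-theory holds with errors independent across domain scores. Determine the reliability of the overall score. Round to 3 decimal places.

0.631

Var(C) = 4² + 3² + 2·[12·0.18] = 25 + 4.32 = 29.32.
Because errors are independent across components, Cov(Tᵢ,Tⱼ) = Cov(Xᵢ,Xⱼ); the off-diagonal part of the true-score variance is the same as above.
True-score variance = [4²·0.56 + 3²·0.58] + 4.32 = 14.18 + 4.32 = 18.5.
Reliability = 18.5 / 29.32 = 0.631.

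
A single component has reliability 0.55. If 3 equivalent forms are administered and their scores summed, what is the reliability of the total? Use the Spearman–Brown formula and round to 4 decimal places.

0.7857

ρ_k = kρ / (1 + (k−1)ρ) = 3·0.55 / (1 + 2·0.55) = 1.650 / 2.100 = 0.7857.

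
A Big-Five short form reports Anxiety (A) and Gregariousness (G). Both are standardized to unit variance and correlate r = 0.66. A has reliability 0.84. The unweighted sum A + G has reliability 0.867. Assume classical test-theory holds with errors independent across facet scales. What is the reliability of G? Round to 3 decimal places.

Var(A+G) = 2 + 2·0.66 = 3.320.
True-score variance = ρ_A + ρ_G + 2·0.66, so 0.867 = (0.84 + ρ_G + 1.32) / 3.320.
ρ_G = 0.867·3.320 − 0.84 − 1.32 = 0.718.

0.718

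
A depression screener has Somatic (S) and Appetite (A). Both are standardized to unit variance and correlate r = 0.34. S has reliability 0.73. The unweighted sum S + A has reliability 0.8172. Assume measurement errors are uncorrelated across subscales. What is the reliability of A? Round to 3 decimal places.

Var(S+A) = 2 + 2·0.34 = 2.680.
True-score variance = ρ_S + ρ_A + 2·0.34, so 0.8172 = (0.73 + ρ_A + 0.68) / 2.680.
ρ_A = 0.8172·2.680 − 0.73 − 0.68 = 0.780.

0.780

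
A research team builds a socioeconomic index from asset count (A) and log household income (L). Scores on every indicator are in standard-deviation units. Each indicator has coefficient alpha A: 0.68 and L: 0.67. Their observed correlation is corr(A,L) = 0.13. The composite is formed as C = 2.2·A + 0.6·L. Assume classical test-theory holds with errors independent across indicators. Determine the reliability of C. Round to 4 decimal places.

0.6992

Var(C) = 2.2² + 0.6² + 2·[1.32·0.13] = 5.2 + 0.3432 = 5.5432.
Under uncorrelated errors the observed covariances equal the true-score covariances, so only the own-variance terms attenuate.
True-score variance = [2.2²·0.68 + 0.6²·0.67] + 0.3432 = 3.5324 + 0.3432 = 3.8756.
Reliability = 3.8756 / 5.5432 = 0.6992.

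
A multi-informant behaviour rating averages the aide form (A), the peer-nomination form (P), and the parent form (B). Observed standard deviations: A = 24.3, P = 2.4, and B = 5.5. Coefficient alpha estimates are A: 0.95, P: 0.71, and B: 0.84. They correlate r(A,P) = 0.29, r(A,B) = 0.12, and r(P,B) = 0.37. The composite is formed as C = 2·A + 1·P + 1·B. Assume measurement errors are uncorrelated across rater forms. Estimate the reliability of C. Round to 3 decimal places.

0.951

Var(C) = 2²·24.3² + 2.4² + 5.5² + 2·[2·24.3·2.4·0.29 + 2·24.3·5.5·0.12 + 2.4·5.5·0.37] = 2397.97 + 141.571 = 2539.54.
With uncorrelated errors the cross-covariances are all true-score covariance, so they carry over unchanged; only the diagonal terms shrink to ρᵢσᵢ².
True-score variance = [2²·24.3²·0.95 + 2.4²·0.71 + 5.5²·0.84] + 141.571 = 2273.36 + 141.571 = 2414.93.
Reliability = 2414.93 / 2539.54 = 0.951.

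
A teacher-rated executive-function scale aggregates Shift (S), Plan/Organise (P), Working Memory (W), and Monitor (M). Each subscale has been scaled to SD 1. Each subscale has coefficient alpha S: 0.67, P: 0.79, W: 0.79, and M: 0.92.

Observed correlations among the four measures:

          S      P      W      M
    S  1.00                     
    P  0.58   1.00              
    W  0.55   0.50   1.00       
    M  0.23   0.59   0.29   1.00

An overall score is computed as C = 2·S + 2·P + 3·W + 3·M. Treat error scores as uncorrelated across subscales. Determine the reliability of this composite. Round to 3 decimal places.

0.918

Var(C) = 2² + 2² + 3² + 3² + 2·[4·0.58 + 6·0.55 + 6·0.23 + 6·0.50 + 6·0.59 + 9·0.29] = 26 + 32.3 = 58.3.
Because errors are independent across components, Cov(Tᵢ,Tⱼ) = Cov(Xᵢ,Xⱼ); the off-diagonal part of the true-score variance is the same as above.
True-score variance = [2²·0.67 + 2²·0.79 + 3²·0.79 + 3²·0.92] + 32.3 = 21.23 + 32.3 = 53.53.
Reliability = 53.53 / 58.3 = 0.918.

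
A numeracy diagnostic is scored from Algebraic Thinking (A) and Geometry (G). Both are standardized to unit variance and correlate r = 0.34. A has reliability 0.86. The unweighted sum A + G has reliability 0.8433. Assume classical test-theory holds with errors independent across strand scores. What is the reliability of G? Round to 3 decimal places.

0.720

Var(A+G) = 2 + 2·0.34 = 2.680.
True-score variance = ρ_A + ρ_G + 2·0.34, so 0.8433 = (0.86 + ρ_G + 0.68) / 2.680.
ρ_G = 0.8433·2.680 − 0.86 − 0.68 = 0.720.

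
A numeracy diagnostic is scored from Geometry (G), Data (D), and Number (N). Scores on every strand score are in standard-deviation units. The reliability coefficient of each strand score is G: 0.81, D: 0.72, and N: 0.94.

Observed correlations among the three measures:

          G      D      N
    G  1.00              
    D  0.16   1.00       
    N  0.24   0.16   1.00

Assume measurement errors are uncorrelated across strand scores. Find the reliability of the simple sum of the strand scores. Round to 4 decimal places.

0.8714

Var(G+D+N) = 3 + 2·[0.16 + 0.24 + 0.16] = 3 + 1.12 = 4.12.
With uncorrelated errors the cross-covariances are all true-score covariance, so they carry over unchanged; only the diagonal terms shrink to ρᵢσᵢ².
True-score variance = [0.81 + 0.72 + 0.94] + 1.12 = 2.47 + 1.12 = 3.59.
Reliability = 3.59 / 4.12 = 0.8714.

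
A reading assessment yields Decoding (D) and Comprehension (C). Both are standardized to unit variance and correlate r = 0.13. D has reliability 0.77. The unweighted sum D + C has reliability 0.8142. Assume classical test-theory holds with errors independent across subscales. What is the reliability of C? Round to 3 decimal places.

Var(D+C) = 2 + 2·0.13 = 2.260.
True-score variance = ρ_D + ρ_C + 2·0.13, so 0.8142 = (0.77 + ρ_C + 0.26) / 2.260.
ρ_C = 0.8142·2.260 − 0.77 − 0.26 = 0.810.

0.810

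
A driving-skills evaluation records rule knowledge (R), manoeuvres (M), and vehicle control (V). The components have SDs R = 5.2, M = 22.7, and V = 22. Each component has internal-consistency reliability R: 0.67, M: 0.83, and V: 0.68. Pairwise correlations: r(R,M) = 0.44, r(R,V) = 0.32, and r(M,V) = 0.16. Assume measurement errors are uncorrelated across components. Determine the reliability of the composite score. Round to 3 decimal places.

Var(R+M+V) = 5.2² + 22.7² + 22² + 2·[5.2·22.7·0.44 + 5.2·22·0.32 + 22.7·22·0.16] = 1026.33 + 336.899 = 1363.23.
With uncorrelated errors the cross-covariances are all true-score covariance, so they carry over unchanged; only the diagonal terms shrink to ρᵢσᵢ².
True-score variance = [5.2²·0.67 + 22.7²·0.83 + 22²·0.68] + 336.899 = 774.927 + 336.899 = 1111.83.
Reliability = 1111.83 / 1363.23 = 0.816.

0.816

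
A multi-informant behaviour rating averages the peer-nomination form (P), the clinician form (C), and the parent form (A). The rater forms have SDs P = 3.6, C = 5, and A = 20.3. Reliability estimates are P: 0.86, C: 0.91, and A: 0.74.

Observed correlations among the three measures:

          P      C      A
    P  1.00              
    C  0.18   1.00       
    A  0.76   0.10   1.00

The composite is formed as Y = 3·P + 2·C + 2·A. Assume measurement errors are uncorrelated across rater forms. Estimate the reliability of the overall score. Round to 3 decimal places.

Var(Y) = 3²·3.6² + 2²·5² + 2²·20.3² + 2·[6·3.6·5·0.18 + 6·3.6·20.3·0.76 + 4·5·20.3·0.10] = 1865 + 786.57 = 2651.57.
Under uncorrelated errors the observed covariances equal the true-score covariances, so only the own-variance terms attenuate.
True-score variance = [3²·3.6²·0.86 + 2²·5²·0.91 + 2²·20.3²·0.74] + 786.57 = 1411.1 + 786.57 = 2197.67.
Reliability = 2197.67 / 2651.57 = 0.829.

0.829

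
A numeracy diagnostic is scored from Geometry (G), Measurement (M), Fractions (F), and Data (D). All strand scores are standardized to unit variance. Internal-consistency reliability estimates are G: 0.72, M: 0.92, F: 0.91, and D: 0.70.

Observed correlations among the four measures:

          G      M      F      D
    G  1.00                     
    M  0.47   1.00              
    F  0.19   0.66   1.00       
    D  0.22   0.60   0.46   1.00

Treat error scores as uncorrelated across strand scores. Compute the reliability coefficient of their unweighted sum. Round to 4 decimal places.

Var(G+M+F+D) = 4 + 2·[0.47 + 0.19 + 0.22 + 0.66 + 0.60 + 0.46] = 4 + 5.2 = 9.2.
Under uncorrelated errors the observed covariances equal the true-score covariances, so only the own-variance terms attenuate.
True-score variance = [0.72 + 0.92 + 0.91 + 0.70] + 5.2 = 3.25 + 5.2 = 8.45.
Reliability = 8.45 / 9.2 = 0.9185.

0.9185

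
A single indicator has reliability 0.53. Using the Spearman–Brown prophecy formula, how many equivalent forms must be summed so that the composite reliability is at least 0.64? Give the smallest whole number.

k ≥ ρ*(1−ρ₁)/(ρ₁(1−ρ*)) = 0.64·0.47 / (0.53·0.36) = 1.577.
Smallest integer k = 2.

2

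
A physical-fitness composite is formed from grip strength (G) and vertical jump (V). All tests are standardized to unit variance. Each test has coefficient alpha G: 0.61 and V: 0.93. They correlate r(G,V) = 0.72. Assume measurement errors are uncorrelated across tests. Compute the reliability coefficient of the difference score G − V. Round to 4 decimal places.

0.1786

Var(G−V) = 1 + 1 − 2·0.72 = 2 − 1.44 = 0.56.
Under uncorrelated errors the observed covariances equal the true-score covariances, so only the own-variance terms attenuate.
True-score variance = [0.61 + 0.93] − 1.44 = 1.54 − 1.44 = 0.1.
Reliability = 0.1 / 0.56 = 0.1786.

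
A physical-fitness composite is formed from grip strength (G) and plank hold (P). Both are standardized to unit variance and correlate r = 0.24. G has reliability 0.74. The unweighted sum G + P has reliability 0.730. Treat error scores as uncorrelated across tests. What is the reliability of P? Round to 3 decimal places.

Var(G+P) = 2 + 2·0.24 = 2.480.
True-score variance = ρ_G + ρ_P + 2·0.24, so 0.730 = (0.74 + ρ_P + 0.48) / 2.480.
ρ_P = 0.730·2.480 − 0.74 − 0.48 = 0.590.

0.590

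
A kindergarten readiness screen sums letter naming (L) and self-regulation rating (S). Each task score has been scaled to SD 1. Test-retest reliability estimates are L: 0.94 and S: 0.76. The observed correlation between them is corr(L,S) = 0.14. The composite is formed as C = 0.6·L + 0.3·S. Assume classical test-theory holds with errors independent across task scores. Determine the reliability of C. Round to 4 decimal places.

0.9137

Var(C) = 0.6² + 0.3² + 2·[0.18·0.14] = 0.45 + 0.0504 = 0.5004.
With uncorrelated errors the cross-covariances are all true-score covariance, so they carry over unchanged; only the diagonal terms shrink to ρᵢσᵢ².
True-score variance = [0.6²·0.94 + 0.3²·0.76] + 0.0504 = 0.4068 + 0.0504 = 0.4572.
Reliability = 0.4572 / 0.5004 = 0.9137.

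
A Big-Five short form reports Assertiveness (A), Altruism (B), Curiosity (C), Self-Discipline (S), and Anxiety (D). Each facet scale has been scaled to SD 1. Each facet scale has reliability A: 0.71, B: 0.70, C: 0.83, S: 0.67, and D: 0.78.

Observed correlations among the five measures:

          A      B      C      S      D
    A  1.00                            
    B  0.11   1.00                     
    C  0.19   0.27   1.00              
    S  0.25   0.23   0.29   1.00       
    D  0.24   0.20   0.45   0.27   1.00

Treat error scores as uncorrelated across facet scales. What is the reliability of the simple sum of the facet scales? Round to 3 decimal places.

Var(A+B+C+S+D) = 5 + 2·[0.11 + 0.19 + 0.25 + 0.24 + 0.27 + 0.23 + 0.20 + 0.29 + 0.45 + 0.27] = 5 + 5 = 10.
With uncorrelated errors the cross-covariances are all true-score covariance, so they carry over unchanged; only the diagonal terms shrink to ρᵢσᵢ².
True-score variance = [0.71 + 0.70 + 0.83 + 0.67 + 0.78] + 5 = 3.69 + 5 = 8.69.
Reliability = 8.69 / 10 = 0.869.

0.869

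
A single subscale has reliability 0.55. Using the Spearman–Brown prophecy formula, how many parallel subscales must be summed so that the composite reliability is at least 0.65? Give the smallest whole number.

2

k ≥ ρ*(1−ρ₁)/(ρ₁(1−ρ*)) = 0.65·0.45 / (0.55·0.35) = 1.519.
Smallest integer k = 2.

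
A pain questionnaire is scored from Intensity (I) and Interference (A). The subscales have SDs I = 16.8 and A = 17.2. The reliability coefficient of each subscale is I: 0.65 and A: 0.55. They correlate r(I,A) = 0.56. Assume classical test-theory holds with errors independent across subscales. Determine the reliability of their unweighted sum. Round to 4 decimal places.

Var(I+A) = 16.8² + 17.2² + 2·[16.8·17.2·0.56] = 578.08 + 323.635 = 901.715.
Under uncorrelated errors the observed covariances equal the true-score covariances, so only the own-variance terms attenuate.
True-score variance = [16.8²·0.65 + 17.2²·0.55] + 323.635 = 346.168 + 323.635 = 669.803.
Reliability = 669.803 / 901.715 = 0.7428.

0.7428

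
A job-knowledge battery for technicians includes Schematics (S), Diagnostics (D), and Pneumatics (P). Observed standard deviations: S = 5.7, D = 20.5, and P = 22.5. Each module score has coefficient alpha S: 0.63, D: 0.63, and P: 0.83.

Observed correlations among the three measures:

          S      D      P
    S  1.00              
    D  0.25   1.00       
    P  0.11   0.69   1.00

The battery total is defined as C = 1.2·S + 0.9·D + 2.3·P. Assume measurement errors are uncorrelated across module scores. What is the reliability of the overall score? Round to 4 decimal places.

0.8677

Var(C) = 1.2²·5.7² + 0.9²·20.5² + 2.3²·22.5² + 2·[1.08·5.7·20.5·0.25 + 2.76·5.7·22.5·0.11 + 2.07·20.5·22.5·0.69] = 3065.25 + 1458.58 = 4523.83.
Under uncorrelated errors the observed covariances equal the true-score covariances, so only the own-variance terms attenuate.
True-score variance = [1.2²·5.7²·0.63 + 0.9²·20.5²·0.63 + 2.3²·22.5²·0.83] + 1458.58 = 2466.72 + 1458.58 = 3925.3.
Reliability = 3925.3 / 4523.83 = 0.8677.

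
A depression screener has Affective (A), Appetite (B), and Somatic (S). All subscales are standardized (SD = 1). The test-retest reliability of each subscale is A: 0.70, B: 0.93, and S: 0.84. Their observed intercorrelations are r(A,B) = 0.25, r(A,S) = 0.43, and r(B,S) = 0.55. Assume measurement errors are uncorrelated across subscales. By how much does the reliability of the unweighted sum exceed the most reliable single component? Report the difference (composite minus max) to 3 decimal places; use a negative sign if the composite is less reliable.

-0.027

Var(sum) = 3 + 2.46 = 5.46; true-score variance = 2.47 + 2.46 = 4.93; composite reliability = 0.9029.
Max component reliability = 0.9300.
Difference = 0.9029 − 0.9300 = -0.027.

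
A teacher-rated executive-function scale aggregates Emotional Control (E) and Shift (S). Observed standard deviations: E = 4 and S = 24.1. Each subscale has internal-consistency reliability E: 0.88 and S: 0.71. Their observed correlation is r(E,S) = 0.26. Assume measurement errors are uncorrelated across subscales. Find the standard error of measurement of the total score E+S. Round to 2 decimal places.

Var(total) = 596.81 + 50.128 = 646.938.
True-score variance = 426.455 + 50.128 = 476.583, so reliability = 0.7367.
Error variance = 646.938 − 476.583 = 170.355; SEM = √170.355 = 13.05.

13.05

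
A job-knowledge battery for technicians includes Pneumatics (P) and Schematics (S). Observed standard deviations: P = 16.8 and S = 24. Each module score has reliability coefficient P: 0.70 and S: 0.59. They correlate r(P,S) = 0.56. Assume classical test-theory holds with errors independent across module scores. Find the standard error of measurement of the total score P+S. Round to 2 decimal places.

Var(total) = 858.24 + 451.584 = 1309.82.
True-score variance = 537.408 + 451.584 = 988.992, so reliability = 0.7551.
Error variance = 1309.82 − 988.992 = 320.832; SEM = √320.832 = 17.91.

17.91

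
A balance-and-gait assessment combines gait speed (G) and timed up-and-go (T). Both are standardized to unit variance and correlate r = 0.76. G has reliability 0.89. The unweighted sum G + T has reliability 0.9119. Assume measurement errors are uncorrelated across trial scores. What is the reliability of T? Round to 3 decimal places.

0.800

Var(G+T) = 2 + 2·0.76 = 3.520.
True-score variance = ρ_G + ρ_T + 2·0.76, so 0.9119 = (0.89 + ρ_T + 1.52) / 3.520.
ρ_T = 0.9119·3.520 − 0.89 − 1.52 = 0.800.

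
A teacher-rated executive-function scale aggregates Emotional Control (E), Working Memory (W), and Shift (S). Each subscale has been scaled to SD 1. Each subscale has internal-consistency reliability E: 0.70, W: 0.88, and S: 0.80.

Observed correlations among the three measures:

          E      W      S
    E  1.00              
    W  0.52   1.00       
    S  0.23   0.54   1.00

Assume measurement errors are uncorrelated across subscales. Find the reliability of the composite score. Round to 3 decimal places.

Var(E+W+S) = 3 + 2·[0.52 + 0.23 + 0.54] = 3 + 2.58 = 5.58.
Under uncorrelated errors the observed covariances equal the true-score covariances, so only the own-variance terms attenuate.
True-score variance = [0.70 + 0.88 + 0.80] + 2.58 = 2.38 + 2.58 = 4.96.
Reliability = 4.96 / 5.58 = 0.889.

0.889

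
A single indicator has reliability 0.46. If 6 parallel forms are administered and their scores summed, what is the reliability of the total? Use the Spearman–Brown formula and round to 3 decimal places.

ρ_k = kρ / (1 + (k−1)ρ) = 6·0.46 / (1 + 5·0.46) = 2.760 / 3.300 = 0.836.

0.836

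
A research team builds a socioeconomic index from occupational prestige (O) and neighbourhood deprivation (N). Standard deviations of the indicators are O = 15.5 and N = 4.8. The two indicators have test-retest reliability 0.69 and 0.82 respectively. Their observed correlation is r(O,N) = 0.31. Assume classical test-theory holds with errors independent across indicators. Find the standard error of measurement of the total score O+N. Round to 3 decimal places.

Var(total) = 263.29 + 46.128 = 309.418.
True-score variance = 184.665 + 46.128 = 230.793, so reliability = 0.7459.
Error variance = 309.418 − 230.793 = 78.6247; SEM = √78.6247 = 8.867.

8.867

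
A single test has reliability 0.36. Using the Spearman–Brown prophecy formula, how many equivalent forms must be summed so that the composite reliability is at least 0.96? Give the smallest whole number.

k ≥ ρ*(1−ρ₁)/(ρ₁(1−ρ*)) = 0.96·0.64 / (0.36·0.04) = 42.667.
Smallest integer k = 43.

43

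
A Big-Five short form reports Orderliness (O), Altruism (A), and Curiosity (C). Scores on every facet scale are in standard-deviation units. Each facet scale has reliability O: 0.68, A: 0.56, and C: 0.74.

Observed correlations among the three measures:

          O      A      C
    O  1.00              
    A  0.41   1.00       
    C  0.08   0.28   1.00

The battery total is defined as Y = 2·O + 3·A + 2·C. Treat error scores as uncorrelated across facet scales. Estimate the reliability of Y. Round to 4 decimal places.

0.7577

Var(Y) = 2² + 3² + 2² + 2·[6·0.41 + 4·0.08 + 6·0.28] = 17 + 8.92 = 25.92.
Under uncorrelated errors the observed covariances equal the true-score covariances, so only the own-variance terms attenuate.
True-score variance = [2²·0.68 + 3²·0.56 + 2²·0.74] + 8.92 = 10.72 + 8.92 = 19.64.
Reliability = 19.64 / 25.92 = 0.7577.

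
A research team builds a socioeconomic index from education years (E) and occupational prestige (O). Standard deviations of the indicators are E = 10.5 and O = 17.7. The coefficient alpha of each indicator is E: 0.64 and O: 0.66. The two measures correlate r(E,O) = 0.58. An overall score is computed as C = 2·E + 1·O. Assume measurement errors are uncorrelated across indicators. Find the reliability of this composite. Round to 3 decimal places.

0.776

Var(C) = 2²·10.5² + 17.7² + 2·[2·10.5·17.7·0.58] = 754.29 + 431.172 = 1185.46.
With uncorrelated errors the cross-covariances are all true-score covariance, so they carry over unchanged; only the diagonal terms shrink to ρᵢσᵢ².
True-score variance = [2²·10.5²·0.64 + 17.7²·0.66] + 431.172 = 489.011 + 431.172 = 920.183.
Reliability = 920.183 / 1185.46 = 0.776.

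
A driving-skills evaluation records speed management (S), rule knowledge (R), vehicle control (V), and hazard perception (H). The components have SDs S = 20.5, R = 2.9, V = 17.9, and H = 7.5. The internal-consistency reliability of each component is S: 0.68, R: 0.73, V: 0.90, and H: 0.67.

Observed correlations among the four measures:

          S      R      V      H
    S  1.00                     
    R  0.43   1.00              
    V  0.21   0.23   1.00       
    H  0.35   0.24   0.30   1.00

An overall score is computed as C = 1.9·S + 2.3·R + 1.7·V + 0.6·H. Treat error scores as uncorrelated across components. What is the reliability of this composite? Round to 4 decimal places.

0.8315

Var(C) = 1.9²·20.5² + 2.3²·2.9² + 1.7²·17.9² + 0.6²·7.5² + 2·[4.37·20.5·2.9·0.43 + 3.23·20.5·17.9·0.21 + 1.14·20.5·7.5·0.35 + 3.91·2.9·17.9·0.23 + 1.38·2.9·7.5·0.24 + 1.02·17.9·7.5·0.30] = 2507.83 + 1033.86 = 3541.68.
Because errors are independent across components, Cov(Tᵢ,Tⱼ) = Cov(Xᵢ,Xⱼ); the off-diagonal part of the true-score variance is the same as above.
True-score variance = [1.9²·20.5²·0.68 + 2.3²·2.9²·0.73 + 1.7²·17.9²·0.90 + 0.6²·7.5²·0.67] + 1033.86 = 1911.06 + 1033.86 = 2944.92.
Reliability = 2944.92 / 3541.68 = 0.8315.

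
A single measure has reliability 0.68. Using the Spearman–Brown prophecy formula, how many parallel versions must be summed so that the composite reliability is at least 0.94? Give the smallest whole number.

k ≥ ρ*(1−ρ₁)/(ρ₁(1−ρ*)) = 0.94·0.32 / (0.68·0.06) = 7.373.
Smallest integer k = 8.

8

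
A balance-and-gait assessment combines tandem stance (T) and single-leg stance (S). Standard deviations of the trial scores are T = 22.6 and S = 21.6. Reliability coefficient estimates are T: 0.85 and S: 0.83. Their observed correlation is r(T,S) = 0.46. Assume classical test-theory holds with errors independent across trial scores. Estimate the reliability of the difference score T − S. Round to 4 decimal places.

Var(T−S) = 22.6² + 21.6² − 2·22.6·21.6·0.46 = 977.32 − 449.107 = 528.213.
Because errors are independent across components, Cov(Tᵢ,Tⱼ) = Cov(Xᵢ,Xⱼ); the off-diagonal part of the true-score variance is the same as above.
True-score variance = [22.6²·0.85 + 21.6²·0.83] − 449.107 = 821.391 − 449.107 = 372.284.
Reliability = 372.284 / 528.213 = 0.7048.

0.7048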